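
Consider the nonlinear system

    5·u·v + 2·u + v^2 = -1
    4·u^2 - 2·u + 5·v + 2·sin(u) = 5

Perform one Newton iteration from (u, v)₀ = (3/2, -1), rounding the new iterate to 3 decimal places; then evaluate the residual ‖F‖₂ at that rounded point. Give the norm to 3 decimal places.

0.149

At (3/2, -1): F = (-2.500, -2.00501).
Jacobian J = [[5·v + 2, 5·u + 2·v], [8·u + 2·cos(u) - 2, 5]].
At the point, J = [[-3.000, 5.500], [10.14147, 5.000]] (det J = -70.77811).
Solving J·Δ = −F gives Δ = (-0.021, 0.443).
Then the next iterate is (u, v)₁ = (1.479, -0.557).
Re-evaluating at (1.479, -0.557): F = (0.14923, -0.00166), so ‖F‖₂ = 0.149.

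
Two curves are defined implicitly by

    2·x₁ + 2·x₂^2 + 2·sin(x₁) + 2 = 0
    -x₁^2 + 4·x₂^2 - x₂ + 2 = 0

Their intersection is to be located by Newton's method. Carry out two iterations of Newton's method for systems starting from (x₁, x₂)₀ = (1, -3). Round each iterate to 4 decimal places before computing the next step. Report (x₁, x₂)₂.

(-0.2010, -0.4273)

At (1, -3): F = (23.682942, 40.0000).
Jacobian J = [[2·cos(x₁) + 2, 4·x₂], [-2·x₁, 8·x₂ - 1]].
At the point, J = [[3.080605, -12.0000], [-2.0000, -25.0000]] (det J = -101.015115).
Solving J·Δ = −F gives Δ = (-1.1095, 1.6888).
Then the next iterate is (x₁, x₂)₁ = (-0.1095, -1.3112).
Round to (-0.1095, -1.3112) and repeat: F = (5.000928, 10.176192), J = [[3.988022, -5.2448], [0.2190, -11.4896]].
Δ = (-0.0915, 0.8839), so (x₁, x₂)₂ = (-0.2010, -0.4273).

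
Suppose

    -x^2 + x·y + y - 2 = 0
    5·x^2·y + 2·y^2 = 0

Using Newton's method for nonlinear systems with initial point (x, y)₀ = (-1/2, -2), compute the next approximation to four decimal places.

(-11.4643, -17.4286)

At (-1/2, -2): F = (-3.2500, 5.5000).
Jacobian J = [[-2·x + y, x + 1], [10·x·y, 5·x^2 + 4·y]].
At the point, J = [[-1.0000, 0.5000], [10.0000, -6.7500]] (det J = 1.7500).
Solving J·Δ = −F gives Δ = (-10.9643, -15.4286).
Then the next iterate is (x, y)₁ = (-11.4643, -17.4286).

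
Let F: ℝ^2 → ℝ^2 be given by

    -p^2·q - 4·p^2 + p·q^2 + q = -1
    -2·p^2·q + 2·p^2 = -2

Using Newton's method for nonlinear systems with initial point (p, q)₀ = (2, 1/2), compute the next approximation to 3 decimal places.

(1.082, 0.791)

At (2, 1/2): F = (-16.000, 6.000).
Jacobian J = [[-2·p·q - 8·p + q^2, -p^2 + 2·p·q + 1], [-4·p·q + 4·p, -2·p^2]].
At the point, J = [[-17.750, -1.000], [4.000, -8.000]] (det J = 146.000).
Solving J·Δ = −F gives Δ = (-0.918, 0.291).
Then the next iterate is (p, q)₁ = (1.082, 0.791).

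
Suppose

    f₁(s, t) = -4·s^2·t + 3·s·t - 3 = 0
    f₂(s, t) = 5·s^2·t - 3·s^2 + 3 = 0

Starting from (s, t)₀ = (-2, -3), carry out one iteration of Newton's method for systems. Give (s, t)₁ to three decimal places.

(-1.419, -1.642)

At (-2, -3): F = (63.000, -69.000).
Jacobian J = [[-8·s·t + 3·t, -4·s^2 + 3·s], [10·s·t - 6·s, 5·s^2]].
At the point, J = [[-57.000, -22.000], [72.000, 20.000]] (det J = 444.000).
Solving J·Δ = −F gives Δ = (0.581, 1.358).
Then the next iterate is (s, t)₁ = (-1.419, -1.642).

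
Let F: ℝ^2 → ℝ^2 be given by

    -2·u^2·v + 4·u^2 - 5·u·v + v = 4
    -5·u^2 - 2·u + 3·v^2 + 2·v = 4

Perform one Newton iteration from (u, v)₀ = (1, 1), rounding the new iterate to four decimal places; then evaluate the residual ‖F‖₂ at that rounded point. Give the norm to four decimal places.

5.1258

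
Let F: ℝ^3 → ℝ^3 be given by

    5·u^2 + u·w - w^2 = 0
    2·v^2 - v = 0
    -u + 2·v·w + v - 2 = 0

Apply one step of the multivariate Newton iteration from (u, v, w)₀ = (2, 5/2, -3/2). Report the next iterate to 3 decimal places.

At (2, 5/2, -3/2): F = (14.750, 10.000, -9.000).
Jacobian J = [[10·u + w, 0, u - 2·w], [0, 4·v - 1, 0], [-1, 2·w + 1, 2·v]].
At the point, J = [[18.500, 0.000, 5.000], [0.000, 9.000, 0.000], [-1.000, -2.000, 5.000]] (det J = 877.500).
Solving J·Δ = −F gives Δ = (-1.104, -1.111, 1.135).
Then the next iterate is (u, v, w)₁ = (0.896, 1.389, -0.365).

(0.896, 1.389, -0.365)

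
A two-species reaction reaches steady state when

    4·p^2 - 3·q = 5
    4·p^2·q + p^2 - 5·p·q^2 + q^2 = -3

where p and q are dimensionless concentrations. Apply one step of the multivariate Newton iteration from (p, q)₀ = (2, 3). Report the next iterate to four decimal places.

(1.7376, 2.2675)

At (2, 3): F = (2.0000, -26.0000).
Jacobian J = [[8·p, -3], [8·p·q + 2·p - 5·q^2, 4·p^2 - 10·p·q + 2·q]].
At the point, J = [[16.0000, -3.0000], [7.0000, -38.0000]] (det J = -587.0000).
Solving J·Δ = −F gives Δ = (-0.2624, -0.7325).
Then the next iterate is (p, q)₁ = (1.7376, 2.2675).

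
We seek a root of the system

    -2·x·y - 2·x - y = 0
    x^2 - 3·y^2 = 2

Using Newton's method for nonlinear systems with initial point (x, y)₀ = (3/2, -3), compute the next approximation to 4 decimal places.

At (3/2, -3): F = (9.0000, -26.7500).
Jacobian J = [[-2·y - 2, -2·x - 1], [2·x, -6·y]].
At the point, J = [[4.0000, -4.0000], [3.0000, 18.0000]] (det J = 84.0000).
Solving J·Δ = −F gives Δ = (-0.6548, 1.5952).
Then the next iterate is (x, y)₁ = (0.8452, -1.4048).

(0.8452, -1.4048)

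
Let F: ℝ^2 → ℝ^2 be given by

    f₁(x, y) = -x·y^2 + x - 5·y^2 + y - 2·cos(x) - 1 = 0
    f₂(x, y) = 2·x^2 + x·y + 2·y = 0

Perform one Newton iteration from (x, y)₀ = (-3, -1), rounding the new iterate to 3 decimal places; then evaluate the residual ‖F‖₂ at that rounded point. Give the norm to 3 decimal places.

At (-3, -1): F = (-5.02002, 19.000).
Jacobian J = [[-y^2 + 2·sin(x) + 1, -2·x·y - 10·y + 1], [4·x + y, x + 2]].
At the point, J = [[-0.28224, 5.000], [-13.000, -1.000]] (det J = 65.28224).
Solving J·Δ = −F gives Δ = (1.378, 1.082).
Then the next iterate is (x, y)₁ = (-1.622, 0.082).
Re-evaluating at (-1.622, 0.082): F = (-2.46035, 5.29276), so ‖F‖₂ = 5.837.

5.837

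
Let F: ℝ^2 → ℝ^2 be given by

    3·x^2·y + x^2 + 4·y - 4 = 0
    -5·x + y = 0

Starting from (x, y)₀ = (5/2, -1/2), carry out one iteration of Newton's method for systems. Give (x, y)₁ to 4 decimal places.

At (5/2, -1/2): F = (-9.1250, -13.0000).
Jacobian J = [[6·x·y + 2·x, 3·x^2 + 4], [-5, 1]].
At the point, J = [[-2.5000, 22.7500], [-5.0000, 1.0000]] (det J = 111.2500).
Solving J·Δ = −F gives Δ = (-2.5764, 0.1180).
Then the next iterate is (x, y)₁ = (-0.0764, -0.3820).

(-0.0764, -0.3820)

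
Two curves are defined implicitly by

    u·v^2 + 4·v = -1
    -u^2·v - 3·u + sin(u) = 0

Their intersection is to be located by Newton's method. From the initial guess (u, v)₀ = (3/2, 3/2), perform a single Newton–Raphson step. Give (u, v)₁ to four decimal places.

At (3/2, 3/2): F = (10.3750, -6.877505).
Jacobian J = [[v^2, 2·u·v + 4], [-2·u·v + cos(u) - 3, -u^2]].
At the point, J = [[2.2500, 8.5000], [-7.429263, -2.2500]] (det J = 58.086234).
Solving J·Δ = −F gives Δ = (-0.6045, -1.0606).
Then the next iterate is (u, v)₁ = (0.8955, 0.4394).

(0.8955, 0.4394)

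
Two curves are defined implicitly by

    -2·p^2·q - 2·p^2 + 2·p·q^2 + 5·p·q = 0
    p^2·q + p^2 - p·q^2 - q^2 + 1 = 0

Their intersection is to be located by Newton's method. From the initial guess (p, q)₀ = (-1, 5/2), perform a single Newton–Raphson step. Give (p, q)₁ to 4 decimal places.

At (-1, 5/2): F = (-32.0000, 4.5000).
Jacobian J = [[-4·p·q - 4·p + 2·q^2 + 5·q, -2·p^2 + 4·p·q + 5·p], [2·p·q + 2·p - q^2, p^2 - 2·p·q - 2·q]].
At the point, J = [[39.0000, -17.0000], [-13.2500, 1.0000]] (det J = -186.2500).
Solving J·Δ = −F gives Δ = (0.2389, -1.3342).
Then the next iterate is (p, q)₁ = (-0.7611, 1.1658).

(-0.7611, 1.1658)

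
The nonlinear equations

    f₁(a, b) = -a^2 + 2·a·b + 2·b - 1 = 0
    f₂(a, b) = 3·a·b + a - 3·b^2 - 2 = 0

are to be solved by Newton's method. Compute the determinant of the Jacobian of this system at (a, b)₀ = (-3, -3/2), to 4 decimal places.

J = [[-2·a + 2·b, 2·a + 2], [3·b + 1, 3·a - 6·b]].
At the point, J = [[3.0000, -4.0000], [-3.5000, 0.0000]].
det J = -14.0000.

-14.0000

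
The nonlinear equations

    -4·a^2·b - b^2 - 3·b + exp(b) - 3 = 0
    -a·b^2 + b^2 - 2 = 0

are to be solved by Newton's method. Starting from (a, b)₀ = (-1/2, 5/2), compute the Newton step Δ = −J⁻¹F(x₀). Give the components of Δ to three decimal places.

At (-1/2, 5/2): F = (-7.06751, 7.375).
Jacobian J = [[-8·a·b, -4·a^2 - 2·b + exp(b) - 3], [-b^2, -2·a·b + 2·b]].
At the point, J = [[10.000, 3.18249], [-6.250, 7.500]] (det J = 94.89059).
Solving J·Δ = −F gives Δ = (0.806, -0.312).

(0.806, -0.312)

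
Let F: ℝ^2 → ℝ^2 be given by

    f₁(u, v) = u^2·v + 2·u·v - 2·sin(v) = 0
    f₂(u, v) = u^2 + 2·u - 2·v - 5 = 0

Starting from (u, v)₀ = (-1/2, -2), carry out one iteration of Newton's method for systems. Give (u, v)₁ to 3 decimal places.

(1.157, -2.046)

At (-1/2, -2): F = (3.31859, -1.750).
Jacobian J = [[2·u·v + 2·v, u^2 + 2·u - 2·cos(v)], [2·u + 2, -2]].
At the point, J = [[-2.000, 0.08229], [1.000, -2.000]] (det J = 3.91771).
Solving J·Δ = −F gives Δ = (1.657, -0.046).
Then the next iterate is (u, v)₁ = (1.157, -2.046).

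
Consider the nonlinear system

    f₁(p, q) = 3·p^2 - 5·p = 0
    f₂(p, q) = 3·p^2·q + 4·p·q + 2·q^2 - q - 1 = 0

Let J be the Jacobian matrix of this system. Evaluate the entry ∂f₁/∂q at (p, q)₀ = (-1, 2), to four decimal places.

0.0000

∂f₁/∂q = 0.
At (-1, 2) this is 0.0000.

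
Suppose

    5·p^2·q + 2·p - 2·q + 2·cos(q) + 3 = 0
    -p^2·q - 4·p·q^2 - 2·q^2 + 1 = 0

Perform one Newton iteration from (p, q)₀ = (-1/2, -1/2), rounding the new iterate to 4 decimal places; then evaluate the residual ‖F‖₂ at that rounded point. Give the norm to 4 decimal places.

At (-1/2, -1/2): F = (4.130165, 1.1250).
Jacobian J = [[10·p·q + 2, 5·p^2 - 2·sin(q) - 2], [-2·p·q - 4·q^2, -p^2 - 8·p·q - 4·q]].
At the point, J = [[4.5000, 0.208851], [-1.5000, -0.2500]] (det J = -0.811723).
Solving J·Δ = −F gives Δ = (-1.5615, 13.8689).
Then the next iterate is (p, q)₁ = (-2.0615, 13.3689).
Re-evaluating at (-2.0615, 13.3689): F = (257.603550, 1060.516971), so ‖F‖₂ = 1091.3550.

1091.3550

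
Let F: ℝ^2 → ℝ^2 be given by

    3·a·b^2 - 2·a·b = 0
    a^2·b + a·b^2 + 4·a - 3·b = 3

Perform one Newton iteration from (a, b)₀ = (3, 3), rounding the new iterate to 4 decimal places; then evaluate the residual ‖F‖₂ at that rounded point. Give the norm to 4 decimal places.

At (3, 3): F = (63.0000, 54.0000).
Jacobian J = [[3·b^2 - 2·b, 6·a·b - 2·a], [2·a·b + b^2 + 4, a^2 + 2·a·b - 3]].
At the point, J = [[21.0000, 48.0000], [31.0000, 24.0000]] (det J = -984.0000).
Solving J·Δ = −F gives Δ = (-1.0976, -0.8323).
Then the next iterate is (a, b)₁ = (1.9024, 2.1677).
Re-evaluating at (1.9024, 2.1677): F = (18.570030, 14.890911), so ‖F‖₂ = 23.8031.

23.8031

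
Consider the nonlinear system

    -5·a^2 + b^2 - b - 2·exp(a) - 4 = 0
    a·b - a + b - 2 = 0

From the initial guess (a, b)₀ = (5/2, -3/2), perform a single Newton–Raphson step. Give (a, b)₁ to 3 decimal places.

(1.217, 0.369)

At (5/2, -3/2): F = (-55.86499, -9.750).
Jacobian J = [[-10·a - 2·exp(a), 2·b - 1], [b - 1, a + 1]].
At the point, J = [[-49.36499, -4.000], [-2.500, 3.500]] (det J = -182.77746).
Solving J·Δ = −F gives Δ = (-1.283, 1.869).
Then the next iterate is (a, b)₁ = (1.217, 0.369).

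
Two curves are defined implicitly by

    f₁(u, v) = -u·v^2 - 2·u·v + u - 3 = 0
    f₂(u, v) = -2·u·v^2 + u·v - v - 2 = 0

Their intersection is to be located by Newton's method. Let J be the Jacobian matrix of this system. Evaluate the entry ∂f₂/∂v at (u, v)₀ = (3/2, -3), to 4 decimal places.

∂f₂/∂v = -4·u·v + u - 1.
At (3/2, -3) this is 18.5000.

18.5000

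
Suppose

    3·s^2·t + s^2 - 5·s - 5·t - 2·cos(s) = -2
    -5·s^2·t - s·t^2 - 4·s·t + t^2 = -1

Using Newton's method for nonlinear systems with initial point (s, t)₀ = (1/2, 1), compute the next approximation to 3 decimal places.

(0.656, -0.473)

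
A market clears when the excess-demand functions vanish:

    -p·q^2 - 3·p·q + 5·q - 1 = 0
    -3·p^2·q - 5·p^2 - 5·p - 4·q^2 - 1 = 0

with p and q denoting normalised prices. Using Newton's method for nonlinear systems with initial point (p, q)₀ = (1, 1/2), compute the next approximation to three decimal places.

(0.496, -0.132)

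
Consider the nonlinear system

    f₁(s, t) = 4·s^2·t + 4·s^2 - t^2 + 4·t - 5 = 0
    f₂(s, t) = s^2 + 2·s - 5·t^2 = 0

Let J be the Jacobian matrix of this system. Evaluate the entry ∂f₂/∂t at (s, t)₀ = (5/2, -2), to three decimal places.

20.000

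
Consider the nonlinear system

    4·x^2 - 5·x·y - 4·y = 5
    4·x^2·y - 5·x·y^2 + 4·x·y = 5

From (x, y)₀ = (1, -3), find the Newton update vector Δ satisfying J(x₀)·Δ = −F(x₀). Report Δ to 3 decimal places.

(-2.221, -2.786)

At (1, -3): F = (26.000, -74.000).
Jacobian J = [[8·x - 5·y, -5·x - 4], [8·x·y - 5·y^2 + 4·y, 4·x^2 - 10·x·y + 4·x]].
At the point, J = [[23.000, -9.000], [-81.000, 38.000]] (det J = 145.000).
Solving J·Δ = −F gives Δ = (-2.221, -2.786).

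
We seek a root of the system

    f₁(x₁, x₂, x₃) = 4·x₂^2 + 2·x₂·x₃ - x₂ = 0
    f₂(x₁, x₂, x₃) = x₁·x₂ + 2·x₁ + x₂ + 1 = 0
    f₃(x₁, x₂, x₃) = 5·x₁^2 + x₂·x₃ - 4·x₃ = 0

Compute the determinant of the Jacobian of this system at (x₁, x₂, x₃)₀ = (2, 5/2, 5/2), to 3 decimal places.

-81.750

J = [[0, 8·x₂ + 2·x₃ - 1, 2·x₂], [x₂ + 2, x₁ + 1, 0], [10·x₁, x₃, x₂ - 4]].
At the point, J = [[0.000, 24.000, 5.000], [4.500, 3.000, 0.000], [20.000, 2.500, -1.500]].
det J = -81.750.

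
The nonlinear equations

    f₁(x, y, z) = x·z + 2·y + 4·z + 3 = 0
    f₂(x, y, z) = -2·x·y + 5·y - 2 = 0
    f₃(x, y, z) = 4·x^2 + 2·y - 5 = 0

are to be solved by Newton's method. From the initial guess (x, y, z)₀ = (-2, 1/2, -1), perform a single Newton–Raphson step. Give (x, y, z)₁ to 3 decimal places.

At (-2, 1/2, -1): F = (2.000, 2.500, 12.000).
Jacobian J = [[z, 2, x + 4], [-2·y, -2·x + 5, 0], [8·x, 2, 0]].
At the point, J = [[-1.000, 2.000, 2.000], [-1.000, 9.000, 0.000], [-16.000, 2.000, 0.000]] (det J = 284.000).
Solving J·Δ = −F gives Δ = (0.725, -0.197, -0.440).
Then the next iterate is (x, y, z)₁ = (-1.275, 0.303, -1.440).

(-1.275, 0.303, -1.440)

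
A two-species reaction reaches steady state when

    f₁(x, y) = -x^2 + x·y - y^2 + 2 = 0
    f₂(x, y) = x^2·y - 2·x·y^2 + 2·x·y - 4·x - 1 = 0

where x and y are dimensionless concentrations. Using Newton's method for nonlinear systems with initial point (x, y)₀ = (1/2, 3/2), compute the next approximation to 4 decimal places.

At (1/2, 3/2): F = (0.2500, -3.3750).
Jacobian J = [[-2·x + y, x - 2·y], [2·x·y - 2·y^2 + 2·y - 4, x^2 - 4·x·y + 2·x]].
At the point, J = [[0.5000, -2.5000], [-4.0000, -1.7500]] (det J = -10.8750).
Solving J·Δ = −F gives Δ = (-0.8161, -0.0632).
Then the next iterate is (x, y)₁ = (-0.3161, 1.4368).

(-0.3161, 1.4368)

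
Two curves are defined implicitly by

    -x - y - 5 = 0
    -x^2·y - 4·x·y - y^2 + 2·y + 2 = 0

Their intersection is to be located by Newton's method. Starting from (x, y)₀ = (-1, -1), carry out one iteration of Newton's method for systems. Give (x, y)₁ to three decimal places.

(-6.000, 1.000)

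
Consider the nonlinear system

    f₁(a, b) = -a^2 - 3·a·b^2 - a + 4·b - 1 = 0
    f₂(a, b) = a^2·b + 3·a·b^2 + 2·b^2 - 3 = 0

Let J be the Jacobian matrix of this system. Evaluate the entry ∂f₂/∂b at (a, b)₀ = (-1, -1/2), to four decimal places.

2.0000

∂f₂/∂b = a^2 + 6·a·b + 4·b.
At (-1, -1/2) this is 2.0000.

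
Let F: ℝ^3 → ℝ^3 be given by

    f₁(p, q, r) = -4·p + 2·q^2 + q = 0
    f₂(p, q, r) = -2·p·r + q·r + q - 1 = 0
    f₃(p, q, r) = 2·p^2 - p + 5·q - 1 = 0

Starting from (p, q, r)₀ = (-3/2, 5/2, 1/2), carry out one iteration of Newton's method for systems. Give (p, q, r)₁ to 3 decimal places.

(0.035, 1.149, 0.375)

At (-3/2, 5/2, 1/2): F = (21.000, 4.250, 17.500).
Jacobian J = [[-4, 4·q + 1, 0], [-2·r, r + 1, -2·p + q], [4·p - 1, 5, 0]].
At the point, J = [[-4.000, 11.000, 0.000], [-1.000, 1.500, 5.500], [-7.000, 5.000, 0.000]] (det J = -313.500).
Solving J·Δ = −F gives Δ = (1.535, -1.351, -0.125).
Then the next iterate is (p, q, r)₁ = (0.035, 1.149, 0.375).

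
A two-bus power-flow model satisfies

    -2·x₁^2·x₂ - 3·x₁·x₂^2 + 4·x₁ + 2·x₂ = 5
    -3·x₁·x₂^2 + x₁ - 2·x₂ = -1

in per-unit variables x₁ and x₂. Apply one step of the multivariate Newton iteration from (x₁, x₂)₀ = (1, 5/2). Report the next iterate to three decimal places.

(0.939, 1.285)

At (1, 5/2): F = (-19.750, -21.750).
Jacobian J = [[-4·x₁·x₂ - 3·x₂^2 + 4, -2·x₁^2 - 6·x₁·x₂ + 2], [-3·x₂^2 + 1, -6·x₁·x₂ - 2]].
At the point, J = [[-24.750, -15.000], [-17.750, -17.000]] (det J = 154.500).
Solving J·Δ = −F gives Δ = (-0.061, -1.215).
Then the next iterate is (x₁, x₂)₁ = (0.939, 1.285).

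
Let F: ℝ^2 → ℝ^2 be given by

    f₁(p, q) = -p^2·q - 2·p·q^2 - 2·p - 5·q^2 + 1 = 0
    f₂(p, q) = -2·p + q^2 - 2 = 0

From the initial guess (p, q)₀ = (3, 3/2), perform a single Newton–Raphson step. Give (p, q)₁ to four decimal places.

(0.1552, 1.5201)

At (3, 3/2): F = (-43.2500, -5.7500).
Jacobian J = [[-2·p·q - 2·q^2 - 2, -p^2 - 4·p·q - 10·q], [-2, 2·q]].
At the point, J = [[-15.5000, -42.0000], [-2.0000, 3.0000]] (det J = -130.5000).
Solving J·Δ = −F gives Δ = (-2.8448, 0.0201).
Then the next iterate is (p, q)₁ = (0.1552, 1.5201).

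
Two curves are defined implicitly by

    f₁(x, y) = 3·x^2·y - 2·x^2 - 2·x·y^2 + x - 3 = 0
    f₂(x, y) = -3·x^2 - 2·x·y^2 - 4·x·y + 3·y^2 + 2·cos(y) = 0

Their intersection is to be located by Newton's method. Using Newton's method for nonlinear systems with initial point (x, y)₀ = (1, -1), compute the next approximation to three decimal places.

At (1, -1): F = (-9.000, 3.08060).
Jacobian J = [[6·x·y - 4·x - 2·y^2 + 1, 3·x^2 - 4·x·y], [-6·x - 2·y^2 - 4·y, -4·x·y - 4·x + 6·y - 2·sin(y)]].
At the point, J = [[-11.000, 7.000], [-4.000, -4.31706]] (det J = 75.48764).
Solving J·Δ = −F gives Δ = (-0.229, 0.926).
Then the next iterate is (x, y)₁ = (0.771, -0.074).

(0.771, -0.074)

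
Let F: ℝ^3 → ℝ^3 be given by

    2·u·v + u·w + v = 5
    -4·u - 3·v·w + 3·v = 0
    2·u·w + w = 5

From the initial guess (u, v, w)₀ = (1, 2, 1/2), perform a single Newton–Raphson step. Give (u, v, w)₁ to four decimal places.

At (1, 2, 1/2): F = (1.5000, -1.0000, -3.5000).
Jacobian J = [[2·v + w, 2·u + 1, u], [-4, -3·w + 3, -3·v], [2·w, 0, 2·u + 1]].
At the point, J = [[4.5000, 3.0000, 1.0000], [-4.0000, 1.5000, -6.0000], [1.0000, 0.0000, 3.0000]] (det J = 36.7500).
Solving J·Δ = −F gives Δ = (-2.2857, 2.2857, 1.9286).
Then the next iterate is (u, v, w)₁ = (-1.2857, 4.2857, 2.4286).

(-1.2857, 4.2857, 2.4286)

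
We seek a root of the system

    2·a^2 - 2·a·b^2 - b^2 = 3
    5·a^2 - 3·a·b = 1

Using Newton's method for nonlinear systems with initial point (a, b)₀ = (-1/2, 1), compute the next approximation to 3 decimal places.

(-1.125, -3.500)

At (-1/2, 1): F = (-2.500, 1.750).
Jacobian J = [[4·a - 2·b^2, -4·a·b - 2·b], [10·a - 3·b, -3·a]].
At the point, J = [[-4.000, 0.000], [-8.000, 1.500]] (det J = -6.000).
Solving J·Δ = −F gives Δ = (-0.625, -4.500).
Then the next iterate is (a, b)₁ = (-1.125, -3.500).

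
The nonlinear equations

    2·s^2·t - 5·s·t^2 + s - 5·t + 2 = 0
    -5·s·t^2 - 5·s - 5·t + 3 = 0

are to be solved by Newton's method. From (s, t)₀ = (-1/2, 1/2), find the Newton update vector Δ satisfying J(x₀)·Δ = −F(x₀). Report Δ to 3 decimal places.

(0.807, -0.567)

At (-1/2, 1/2): F = (-0.125, 3.625).
Jacobian J = [[4·s·t - 5·t^2 + 1, 2·s^2 - 10·s·t - 5], [-5·t^2 - 5, -10·s·t - 5]].
At the point, J = [[-1.250, -2.000], [-6.250, -2.500]] (det J = -9.375).
Solving J·Δ = −F gives Δ = (0.807, -0.567).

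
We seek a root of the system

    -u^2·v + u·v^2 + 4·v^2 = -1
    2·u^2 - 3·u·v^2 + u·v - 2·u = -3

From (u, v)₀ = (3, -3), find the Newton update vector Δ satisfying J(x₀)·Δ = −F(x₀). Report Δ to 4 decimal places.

(-2.6243, 0.3950)

At (3, -3): F = (91.0000, -75.0000).
Jacobian J = [[-2·u·v + v^2, -u^2 + 2·u·v + 8·v], [4·u - 3·v^2 + v - 2, -6·u·v + u]].
At the point, J = [[27.0000, -51.0000], [-20.0000, 57.0000]] (det J = 519.0000).
Solving J·Δ = −F gives Δ = (-2.6243, 0.3950).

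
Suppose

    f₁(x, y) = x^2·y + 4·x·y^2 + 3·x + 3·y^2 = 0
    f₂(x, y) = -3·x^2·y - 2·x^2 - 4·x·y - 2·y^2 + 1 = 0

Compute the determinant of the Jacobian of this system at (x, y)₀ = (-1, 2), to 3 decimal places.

-81.000

J = [[2·x·y + 4·y^2 + 3, x^2 + 8·x·y + 6·y], [-6·x·y - 4·x - 4·y, -3·x^2 - 4·x - 4·y]].
At the point, J = [[15.000, -3.000], [8.000, -7.000]].
det J = -81.000.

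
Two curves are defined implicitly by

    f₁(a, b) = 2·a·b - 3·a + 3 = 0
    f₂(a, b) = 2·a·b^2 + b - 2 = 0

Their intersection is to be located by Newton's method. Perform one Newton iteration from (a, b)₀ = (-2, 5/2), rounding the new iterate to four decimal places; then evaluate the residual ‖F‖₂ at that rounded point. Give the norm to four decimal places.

At (-2, 5/2): F = (-1.0000, -24.5000).
Jacobian J = [[2·b - 3, 2·a], [2·b^2, 4·a·b + 1]].
At the point, J = [[2.0000, -4.0000], [12.5000, -19.0000]] (det J = 12.0000).
Solving J·Δ = −F gives Δ = (6.5833, 3.0417).
Then the next iterate is (a, b)₁ = (4.5833, 5.5417).
Re-evaluating at (4.5833, 5.5417): F = (40.048647, 285.052009), so ‖F‖₂ = 287.8516.

287.8516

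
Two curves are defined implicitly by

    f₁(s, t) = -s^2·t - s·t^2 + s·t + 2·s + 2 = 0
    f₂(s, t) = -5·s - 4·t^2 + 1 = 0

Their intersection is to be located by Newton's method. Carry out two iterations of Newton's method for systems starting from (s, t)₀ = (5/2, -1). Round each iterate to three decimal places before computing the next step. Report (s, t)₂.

(-0.478, -2.069)

At (5/2, -1): F = (8.250, -15.500).
Jacobian J = [[-2·s·t - t^2 + t + 2, -s^2 - 2·s·t + s], [-5, -8·t]].
At the point, J = [[5.000, 1.250], [-5.000, 8.000]] (det J = 46.250).
Solving J·Δ = −F gives Δ = (-1.846, 0.784).
Then the next iterate is (s, t)₁ = (0.654, -0.216).
Round to (0.654, -0.216) and repeat: F = (3.22861, -2.45662), J = [[2.01987, 0.50881], [-5.000, 1.728]].
Δ = (-1.132, -1.853), so (s, t)₂ = (-0.478, -2.069).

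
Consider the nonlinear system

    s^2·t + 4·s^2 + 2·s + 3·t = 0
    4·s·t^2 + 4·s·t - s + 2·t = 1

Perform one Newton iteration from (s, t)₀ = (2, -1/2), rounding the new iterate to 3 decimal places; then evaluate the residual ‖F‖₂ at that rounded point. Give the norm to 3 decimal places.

4.884

At (2, -1/2): F = (16.500, -6.000).
Jacobian J = [[2·s·t + 8·s + 2, s^2 + 3], [4·t^2 + 4·t - 1, 8·s·t + 4·s + 2]].
At the point, J = [[16.000, 7.000], [-2.000, 2.000]] (det J = 46.000).
Solving J·Δ = −F gives Δ = (-1.630, 1.370).
Then the next iterate is (s, t)₁ = (0.370, 0.870).
Re-evaluating at (0.370, 0.870): F = (4.01670, 2.77781), so ‖F‖₂ = 4.884.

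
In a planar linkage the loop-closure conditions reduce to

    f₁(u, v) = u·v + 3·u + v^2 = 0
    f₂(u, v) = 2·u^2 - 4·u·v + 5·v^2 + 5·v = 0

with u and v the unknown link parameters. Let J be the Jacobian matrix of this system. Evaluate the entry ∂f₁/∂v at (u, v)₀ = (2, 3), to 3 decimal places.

8.000

∂f₁/∂v = u + 2·v.
At (2, 3) this is 8.000.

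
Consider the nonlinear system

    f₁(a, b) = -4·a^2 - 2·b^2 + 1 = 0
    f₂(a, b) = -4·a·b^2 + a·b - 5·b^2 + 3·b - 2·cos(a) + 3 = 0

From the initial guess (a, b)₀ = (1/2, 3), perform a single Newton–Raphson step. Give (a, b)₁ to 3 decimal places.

At (1/2, 3): F = (-18.000, -51.25517).
Jacobian J = [[-8·a, -4·b], [-4·b^2 + b + 2·sin(a), -8·a·b + a - 10·b + 3]].
At the point, J = [[-4.000, -12.000], [-32.04115, -38.500]] (det J = -230.49379).
Solving J·Δ = −F gives Δ = (0.338, -1.613).
Then the next iterate is (a, b)₁ = (0.838, 1.387).

(0.838, 1.387)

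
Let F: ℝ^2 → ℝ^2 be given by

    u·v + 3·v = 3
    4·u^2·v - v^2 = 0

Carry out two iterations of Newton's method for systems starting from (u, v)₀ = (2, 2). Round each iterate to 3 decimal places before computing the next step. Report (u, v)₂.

At (2, 2): F = (7.000, 28.000).
Jacobian J = [[v, u + 3], [8·u·v, 4·u^2 - 2·v]].
At the point, J = [[2.000, 5.000], [32.000, 12.000]] (det J = -136.000).
Solving J·Δ = −F gives Δ = (-0.412, -1.235).
Then the next iterate is (u, v)₁ = (1.588, 0.765).
Round to (1.588, 0.765) and repeat: F = (0.50982, 7.13131), J = [[0.765, 4.588], [9.71856, 8.55698]].
Δ = (-0.745, 0.013), so (u, v)₂ = (0.843, 0.778).

(0.843, 0.778)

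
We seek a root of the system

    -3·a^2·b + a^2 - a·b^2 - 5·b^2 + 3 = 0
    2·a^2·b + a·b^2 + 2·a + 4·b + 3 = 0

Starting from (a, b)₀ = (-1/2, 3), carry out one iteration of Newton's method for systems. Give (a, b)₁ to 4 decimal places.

(-2.2923, 1.6412)

At (-1/2, 3): F = (-39.5000, 11.0000).
Jacobian J = [[-6·a·b + 2·a - b^2, -3·a^2 - 2·a·b - 10·b], [4·a·b + b^2 + 2, 2·a^2 + 2·a·b + 4]].
At the point, J = [[-1.0000, -27.7500], [5.0000, 1.5000]] (det J = 137.2500).
Solving J·Δ = −F gives Δ = (-1.7923, -1.3588).
Then the next iterate is (a, b)₁ = (-2.2923, 1.6412).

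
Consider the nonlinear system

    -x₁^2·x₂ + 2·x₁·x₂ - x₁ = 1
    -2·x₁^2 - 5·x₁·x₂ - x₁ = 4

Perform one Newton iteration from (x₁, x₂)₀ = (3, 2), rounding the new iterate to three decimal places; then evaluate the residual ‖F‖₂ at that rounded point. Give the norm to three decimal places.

5.826

At (3, 2): F = (-10.000, -55.000).
Jacobian J = [[-2·x₁·x₂ + 2·x₂ - 1, -x₁^2 + 2·x₁], [-4·x₁ - 5·x₂ - 1, -5·x₁]].
At the point, J = [[-9.000, -3.000], [-23.000, -15.000]] (det J = 66.000).
Solving J·Δ = −F gives Δ = (0.227, -4.015).
Then the next iterate is (x₁, x₂)₁ = (3.227, -2.015).
Re-evaluating at (3.227, -2.015): F = (3.75145, 4.45797), so ‖F‖₂ = 5.826.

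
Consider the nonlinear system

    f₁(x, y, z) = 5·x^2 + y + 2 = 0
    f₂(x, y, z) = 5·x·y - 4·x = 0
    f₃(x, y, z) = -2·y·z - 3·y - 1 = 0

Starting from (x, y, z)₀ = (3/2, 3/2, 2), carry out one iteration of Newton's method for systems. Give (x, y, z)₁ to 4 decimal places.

At (3/2, 3/2, 2): F = (14.7500, 5.2500, -11.5000).
Jacobian J = [[10·x, 1, 0], [5·y - 4, 5·x, 0], [0, -2·z - 3, -2·y]].
At the point, J = [[15.0000, 1.0000, 0.0000], [3.5000, 7.5000, 0.0000], [0.0000, -7.0000, -3.0000]] (det J = -327.0000).
Solving J·Δ = −F gives Δ = (-0.9667, -0.2489, -3.2527).
Then the next iterate is (x, y, z)₁ = (0.5333, 1.2511, -1.2527).

(0.5333, 1.2511, -1.2527)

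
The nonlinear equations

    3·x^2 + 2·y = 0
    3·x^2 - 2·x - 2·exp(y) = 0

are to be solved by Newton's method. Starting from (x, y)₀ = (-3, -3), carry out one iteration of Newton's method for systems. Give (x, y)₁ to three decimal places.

At (-3, -3): F = (21.000, 32.90043).
Jacobian J = [[6·x, 2], [6·x - 2, -2·exp(y)]].
At the point, J = [[-18.000, 2.000], [-20.000, -0.09957]] (det J = 41.79233).
Solving J·Δ = −F gives Δ = (1.625, 4.121).
Then the next iterate is (x, y)₁ = (-1.375, 1.121).

(-1.375, 1.121)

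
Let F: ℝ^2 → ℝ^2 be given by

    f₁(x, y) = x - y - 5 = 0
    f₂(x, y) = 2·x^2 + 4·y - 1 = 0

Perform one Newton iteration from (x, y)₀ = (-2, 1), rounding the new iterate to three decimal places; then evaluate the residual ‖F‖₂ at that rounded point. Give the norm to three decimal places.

At (-2, 1): F = (-8.000, 11.000).
Jacobian J = [[1, -1], [4·x, 4]].
At the point, J = [[1.000, -1.000], [-8.000, 4.000]] (det J = -4.000).
Solving J·Δ = −F gives Δ = (-5.250, -13.250).
Then the next iterate is (x, y)₁ = (-7.250, -12.250).
Re-evaluating at (-7.250, -12.250): F = (0.000, 55.125), so ‖F‖₂ = 55.125.

55.125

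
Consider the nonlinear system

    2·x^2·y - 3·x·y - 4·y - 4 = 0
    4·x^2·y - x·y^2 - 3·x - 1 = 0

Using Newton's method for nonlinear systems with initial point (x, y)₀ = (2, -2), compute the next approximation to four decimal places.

(1.7044, -0.5220)

At (2, -2): F = (0.0000, -47.0000).
Jacobian J = [[4·x·y - 3·y, 2·x^2 - 3·x - 4], [8·x·y - y^2 - 3, 4·x^2 - 2·x·y]].
At the point, J = [[-10.0000, -2.0000], [-39.0000, 24.0000]] (det J = -318.0000).
Solving J·Δ = −F gives Δ = (-0.2956, 1.4780).
Then the next iterate is (x, y)₁ = (1.7044, -0.5220).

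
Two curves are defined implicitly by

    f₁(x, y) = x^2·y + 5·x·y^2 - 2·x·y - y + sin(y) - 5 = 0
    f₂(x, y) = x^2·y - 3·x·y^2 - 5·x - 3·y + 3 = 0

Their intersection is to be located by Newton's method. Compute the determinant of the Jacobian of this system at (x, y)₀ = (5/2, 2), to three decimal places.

-346.663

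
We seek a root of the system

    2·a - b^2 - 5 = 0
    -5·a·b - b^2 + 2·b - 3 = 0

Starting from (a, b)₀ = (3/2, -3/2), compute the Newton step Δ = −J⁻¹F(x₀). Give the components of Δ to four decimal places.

(0.0591, 1.3773)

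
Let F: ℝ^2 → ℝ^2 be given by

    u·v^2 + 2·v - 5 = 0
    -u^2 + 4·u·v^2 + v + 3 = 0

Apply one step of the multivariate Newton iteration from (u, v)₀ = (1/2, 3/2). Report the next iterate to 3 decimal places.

(-2.500, 3.679)

At (1/2, 3/2): F = (-0.875, 8.750).
Jacobian J = [[v^2, 2·u·v + 2], [-2·u + 4·v^2, 8·u·v + 1]].
At the point, J = [[2.250, 3.500], [8.000, 7.000]] (det J = -12.250).
Solving J·Δ = −F gives Δ = (-3.000, 2.179).
Then the next iterate is (u, v)₁ = (-2.500, 3.679).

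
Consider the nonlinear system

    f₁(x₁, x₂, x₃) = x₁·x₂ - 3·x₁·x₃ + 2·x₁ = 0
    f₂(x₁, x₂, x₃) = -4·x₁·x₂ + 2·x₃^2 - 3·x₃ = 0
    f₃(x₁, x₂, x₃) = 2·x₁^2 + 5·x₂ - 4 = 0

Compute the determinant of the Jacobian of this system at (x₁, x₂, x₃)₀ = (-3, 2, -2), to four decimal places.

1090.0000

J = [[x₂ - 3·x₃ + 2, x₁, -3·x₁], [-4·x₂, -4·x₁, 4·x₃ - 3], [4·x₁, 5, 0]].
At the point, J = [[10.0000, -3.0000, 9.0000], [-8.0000, 12.0000, -11.0000], [-12.0000, 5.0000, 0.0000]].
det J = 1090.0000.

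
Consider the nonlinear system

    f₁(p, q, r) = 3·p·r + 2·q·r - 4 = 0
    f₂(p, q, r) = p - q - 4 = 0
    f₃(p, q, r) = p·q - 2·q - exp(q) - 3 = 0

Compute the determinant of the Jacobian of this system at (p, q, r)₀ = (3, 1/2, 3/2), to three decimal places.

-1.487

J = [[3·r, 2·r, 3·p + 2·q], [1, -1, 0], [q, p - exp(q) - 2, 0]].
At the point, J = [[4.500, 3.000, 10.000], [1.000, -1.000, 0.000], [0.500, -0.64872, 0.000]].
det J = -1.487.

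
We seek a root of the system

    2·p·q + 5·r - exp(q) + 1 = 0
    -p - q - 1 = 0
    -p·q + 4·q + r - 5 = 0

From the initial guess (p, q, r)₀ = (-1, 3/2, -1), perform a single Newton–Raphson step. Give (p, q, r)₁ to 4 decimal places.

(-1.6727, 0.6727, 0.6275)

At (-1, 3/2, -1): F = (-11.481689, -1.5000, 1.5000).
Jacobian J = [[2·q, 2·p - exp(q), 5], [-1, -1, 0], [-q, -p + 4, 1]].
At the point, J = [[3.0000, -6.481689, 5.0000], [-1.0000, -1.0000, 0.0000], [-1.5000, 5.0000, 1.0000]] (det J = -41.981689).
Solving J·Δ = −F gives Δ = (-0.6727, -0.8273, 1.6275).
Then the next iterate is (p, q, r)₁ = (-1.6727, 0.6727, 0.6275).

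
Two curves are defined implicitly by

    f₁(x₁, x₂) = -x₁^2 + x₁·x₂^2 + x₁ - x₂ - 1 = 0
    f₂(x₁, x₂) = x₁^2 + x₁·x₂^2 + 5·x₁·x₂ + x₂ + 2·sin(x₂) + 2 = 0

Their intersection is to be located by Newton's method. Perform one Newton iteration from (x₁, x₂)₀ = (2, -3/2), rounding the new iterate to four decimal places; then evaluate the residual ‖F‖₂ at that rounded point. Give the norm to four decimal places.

6.3295

At (2, -3/2): F = (3.0000, -7.994990).
Jacobian J = [[-2·x₁ + x₂^2 + 1, 2·x₁·x₂ - 1], [2·x₁ + x₂^2 + 5·x₂, 2·x₁·x₂ + 5·x₁ + 2·cos(x₂) + 1]].
At the point, J = [[-0.7500, -7.0000], [-1.2500, 5.141474]] (det J = -12.606106).
Solving J·Δ = −F gives Δ = (-3.2159, 0.7731).
Then the next iterate is (x₁, x₂)₁ = (-1.2159, -0.7269).
Re-evaluating at (-1.2159, -0.7269): F = (-3.609874, 5.199127), so ‖F‖₂ = 6.3295.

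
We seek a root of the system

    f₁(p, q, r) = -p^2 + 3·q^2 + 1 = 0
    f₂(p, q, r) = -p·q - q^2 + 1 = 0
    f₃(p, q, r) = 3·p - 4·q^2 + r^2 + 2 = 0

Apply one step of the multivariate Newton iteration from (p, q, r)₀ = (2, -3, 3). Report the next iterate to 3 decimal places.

(0.421, -1.316, 0.219)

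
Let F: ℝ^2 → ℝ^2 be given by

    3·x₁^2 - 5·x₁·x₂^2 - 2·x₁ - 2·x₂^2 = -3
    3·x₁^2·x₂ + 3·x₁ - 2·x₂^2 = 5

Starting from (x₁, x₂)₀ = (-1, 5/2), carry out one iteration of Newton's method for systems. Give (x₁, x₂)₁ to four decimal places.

(-1.0170, 0.6721)

At (-1, 5/2): F = (26.7500, -13.0000).
Jacobian J = [[6·x₁ - 5·x₂^2 - 2, -10·x₁·x₂ - 4·x₂], [6·x₁·x₂ + 3, 3·x₁^2 - 4·x₂]].
At the point, J = [[-39.2500, 15.0000], [-12.0000, -7.0000]] (det J = 454.7500).
Solving J·Δ = −F gives Δ = (-0.0170, -1.8279).
Then the next iterate is (x₁, x₂)₁ = (-1.0170, 0.6721).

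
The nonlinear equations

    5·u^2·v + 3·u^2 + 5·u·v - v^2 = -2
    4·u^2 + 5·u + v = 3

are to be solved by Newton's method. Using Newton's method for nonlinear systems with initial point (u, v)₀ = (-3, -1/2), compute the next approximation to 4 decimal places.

At (-3, -1/2): F = (13.7500, 17.5000).
Jacobian J = [[10·u·v + 6·u + 5·v, 5·u^2 + 5·u - 2·v], [8·u + 5, 1]].
At the point, J = [[-5.5000, 31.0000], [-19.0000, 1.0000]] (det J = 583.5000).
Solving J·Δ = −F gives Δ = (0.9062, -0.2828).
Then the next iterate is (u, v)₁ = (-2.0938, -0.7828).

(-2.0938, -0.7828)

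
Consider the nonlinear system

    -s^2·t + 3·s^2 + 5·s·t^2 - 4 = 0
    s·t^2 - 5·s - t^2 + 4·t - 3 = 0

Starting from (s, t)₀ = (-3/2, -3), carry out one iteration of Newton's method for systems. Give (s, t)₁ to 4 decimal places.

(-2.0278, -1.3099)

At (-3/2, -3): F = (-58.0000, -30.0000).
Jacobian J = [[-2·s·t + 6·s + 5·t^2, -s^2 + 10·s·t], [t^2 - 5, 2·s·t - 2·t + 4]].
At the point, J = [[27.0000, 42.7500], [4.0000, 19.0000]] (det J = 342.0000).
Solving J·Δ = −F gives Δ = (-0.5278, 1.6901).
Then the next iterate is (s, t)₁ = (-2.0278, -1.3099).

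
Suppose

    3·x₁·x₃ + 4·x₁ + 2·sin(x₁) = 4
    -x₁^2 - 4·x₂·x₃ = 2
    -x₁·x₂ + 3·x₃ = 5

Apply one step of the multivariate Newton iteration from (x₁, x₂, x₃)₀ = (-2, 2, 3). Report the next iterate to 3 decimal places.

(0.853, 0.129, 3.482)

At (-2, 2, 3): F = (-31.81859, -30.000, 8.000).
Jacobian J = [[3·x₃ + 2·cos(x₁) + 4, 0, 3·x₁], [-2·x₁, -4·x₃, -4·x₂], [-x₂, -x₁, 3]].
At the point, J = [[12.16771, 0.000, -6.000], [4.000, -12.000, -8.000], [-2.000, 2.000, 3.000]] (det J = -147.35413).
Solving J·Δ = −F gives Δ = (2.853, -1.871, 0.482).
Then the next iterate is (x₁, x₂, x₃)₁ = (0.853, 0.129, 3.482).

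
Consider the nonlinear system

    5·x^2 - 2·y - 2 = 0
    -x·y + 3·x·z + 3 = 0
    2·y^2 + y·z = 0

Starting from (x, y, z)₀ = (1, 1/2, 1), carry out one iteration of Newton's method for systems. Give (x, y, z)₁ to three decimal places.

(0.789, 0.446, -0.676)

At (1, 1/2, 1): F = (2.000, 5.500, 1.000).
Jacobian J = [[10·x, -2, 0], [-y + 3·z, -x, 3·x], [0, 4·y + z, y]].
At the point, J = [[10.000, -2.000, 0.000], [2.500, -1.000, 3.000], [0.000, 3.000, 0.500]] (det J = -92.500).
Solving J·Δ = −F gives Δ = (-0.211, -0.054, -1.676).
Then the next iterate is (x, y, z)₁ = (0.789, 0.446, -0.676).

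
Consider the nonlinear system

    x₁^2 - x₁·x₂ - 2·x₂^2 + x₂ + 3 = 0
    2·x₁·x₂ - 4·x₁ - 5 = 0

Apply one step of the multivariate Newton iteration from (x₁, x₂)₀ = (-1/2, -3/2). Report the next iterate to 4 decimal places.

(-0.7837, -1.0144)

At (-1/2, -3/2): F = (-3.5000, -1.5000).
Jacobian J = [[2·x₁ - x₂, -x₁ - 4·x₂ + 1], [2·x₂ - 4, 2·x₁]].
At the point, J = [[0.5000, 7.5000], [-7.0000, -1.0000]] (det J = 52.0000).
Solving J·Δ = −F gives Δ = (-0.2837, 0.4856).
Then the next iterate is (x₁, x₂)₁ = (-0.7837, -1.0144).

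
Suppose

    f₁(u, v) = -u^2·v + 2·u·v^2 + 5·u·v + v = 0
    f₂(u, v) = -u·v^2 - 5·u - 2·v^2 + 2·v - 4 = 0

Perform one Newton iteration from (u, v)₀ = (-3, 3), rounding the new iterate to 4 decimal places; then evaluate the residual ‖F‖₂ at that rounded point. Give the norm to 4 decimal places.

At (-3, 3): F = (-123.0000, 26.0000).
Jacobian J = [[-2·u·v + 2·v^2 + 5·v, -u^2 + 4·u·v + 5·u + 1], [-v^2 - 5, -2·u·v - 4·v + 2]].
At the point, J = [[51.0000, -59.0000], [-14.0000, 8.0000]] (det J = -418.0000).
Solving J·Δ = −F gives Δ = (1.3158, -0.9474).
Then the next iterate is (u, v)₁ = (-1.6842, 2.0526).
Re-evaluating at (-1.6842, 2.0526): F = (-35.246236, 7.195682), so ‖F‖₂ = 35.9733.

35.9733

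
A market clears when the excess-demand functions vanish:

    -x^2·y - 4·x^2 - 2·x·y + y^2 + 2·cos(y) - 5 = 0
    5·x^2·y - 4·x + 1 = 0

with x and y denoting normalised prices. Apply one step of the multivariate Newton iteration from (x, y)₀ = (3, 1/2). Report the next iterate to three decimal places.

(1.247, 0.673)

At (3, 1/2): F = (-46.49483, 11.500).
Jacobian J = [[-2·x·y - 8·x - 2·y, -x^2 - 2·x + 2·y - 2·sin(y)], [10·x·y - 4, 5·x^2]].
At the point, J = [[-28.000, -14.95885], [11.000, 45.000]] (det J = -1095.45264).
Solving J·Δ = −F gives Δ = (-1.753, 0.173).
Then the next iterate is (x, y)₁ = (1.247, 0.673).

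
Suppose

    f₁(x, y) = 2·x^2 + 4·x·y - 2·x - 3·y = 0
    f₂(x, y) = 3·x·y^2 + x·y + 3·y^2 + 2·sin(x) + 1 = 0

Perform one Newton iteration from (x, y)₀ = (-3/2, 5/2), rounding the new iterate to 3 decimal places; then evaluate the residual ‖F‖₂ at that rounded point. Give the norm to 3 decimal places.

3.392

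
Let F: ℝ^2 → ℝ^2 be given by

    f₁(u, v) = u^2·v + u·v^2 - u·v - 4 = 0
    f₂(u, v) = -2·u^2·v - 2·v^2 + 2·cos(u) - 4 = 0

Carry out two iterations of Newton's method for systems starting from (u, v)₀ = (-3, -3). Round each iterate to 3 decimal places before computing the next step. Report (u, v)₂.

At (-3, -3): F = (-67.000, 30.02002).
Jacobian J = [[2·u·v + v^2 - v, u^2 + 2·u·v - u], [-4·u·v - 2·sin(u), -2·u^2 - 4·v]].
At the point, J = [[30.000, 30.000], [-35.71776, -6.000]] (det J = 891.53280).
Solving J·Δ = −F gives Δ = (0.559, 1.674).
Then the next iterate is (u, v)₁ = (-2.441, -1.326).
Round to (-2.441, -1.326) and repeat: F = (-19.42966, 6.75642), J = [[9.55781, 14.87301], [-11.65772, -6.61296]].
Δ = (-0.254, 1.470), so (u, v)₂ = (-2.695, 0.144).

(-2.695, 0.144)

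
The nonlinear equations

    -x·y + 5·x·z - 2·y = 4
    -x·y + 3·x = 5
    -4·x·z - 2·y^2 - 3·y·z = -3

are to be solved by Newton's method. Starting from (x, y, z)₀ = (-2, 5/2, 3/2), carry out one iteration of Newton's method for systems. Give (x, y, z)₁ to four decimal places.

At (-2, 5/2, 3/2): F = (-19.0000, -6.0000, -8.7500).
Jacobian J = [[-y + 5·z, -x - 2, 5·x], [-y + 3, -x, 0], [-4·z, -4·y - 3·z, -4·x - 3·y]].
At the point, J = [[5.0000, 0.0000, -10.0000], [0.5000, 2.0000, 0.0000], [-6.0000, -14.5000, 0.5000]] (det J = -42.5000).
Solving J·Δ = −F gives Δ = (-25.0353, 9.2588, -14.4176).
Then the next iterate is (x, y, z)₁ = (-27.0353, 11.7588, -12.9176).

(-27.0353, 11.7588, -12.9176)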